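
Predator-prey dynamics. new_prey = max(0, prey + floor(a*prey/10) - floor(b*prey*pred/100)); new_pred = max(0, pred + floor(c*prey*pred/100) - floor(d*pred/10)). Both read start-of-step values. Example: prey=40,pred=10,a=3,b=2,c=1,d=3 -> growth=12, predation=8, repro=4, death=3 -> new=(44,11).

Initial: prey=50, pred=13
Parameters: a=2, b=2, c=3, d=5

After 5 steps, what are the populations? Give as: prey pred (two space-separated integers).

Step 1: prey: 50+10-13=47; pred: 13+19-6=26
Step 2: prey: 47+9-24=32; pred: 26+36-13=49
Step 3: prey: 32+6-31=7; pred: 49+47-24=72
Step 4: prey: 7+1-10=0; pred: 72+15-36=51
Step 5: prey: 0+0-0=0; pred: 51+0-25=26

Answer: 0 26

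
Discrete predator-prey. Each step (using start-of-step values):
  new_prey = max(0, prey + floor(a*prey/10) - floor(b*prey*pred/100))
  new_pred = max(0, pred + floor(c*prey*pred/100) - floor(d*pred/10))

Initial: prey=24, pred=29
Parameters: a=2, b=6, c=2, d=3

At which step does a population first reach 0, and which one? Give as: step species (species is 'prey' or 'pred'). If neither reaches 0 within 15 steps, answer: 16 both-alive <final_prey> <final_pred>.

Answer: 1 prey

Derivation:
Step 1: prey: 24+4-41=0; pred: 29+13-8=34
First extinction: prey at step 1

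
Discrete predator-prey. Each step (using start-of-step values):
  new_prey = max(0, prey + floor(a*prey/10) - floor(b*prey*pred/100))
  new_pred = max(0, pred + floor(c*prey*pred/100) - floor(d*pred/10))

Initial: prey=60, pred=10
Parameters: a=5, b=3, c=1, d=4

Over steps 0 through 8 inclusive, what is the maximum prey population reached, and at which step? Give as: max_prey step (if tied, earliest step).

Answer: 85 3

Derivation:
Step 1: prey: 60+30-18=72; pred: 10+6-4=12
Step 2: prey: 72+36-25=83; pred: 12+8-4=16
Step 3: prey: 83+41-39=85; pred: 16+13-6=23
Step 4: prey: 85+42-58=69; pred: 23+19-9=33
Step 5: prey: 69+34-68=35; pred: 33+22-13=42
Step 6: prey: 35+17-44=8; pred: 42+14-16=40
Step 7: prey: 8+4-9=3; pred: 40+3-16=27
Step 8: prey: 3+1-2=2; pred: 27+0-10=17
Max prey = 85 at step 3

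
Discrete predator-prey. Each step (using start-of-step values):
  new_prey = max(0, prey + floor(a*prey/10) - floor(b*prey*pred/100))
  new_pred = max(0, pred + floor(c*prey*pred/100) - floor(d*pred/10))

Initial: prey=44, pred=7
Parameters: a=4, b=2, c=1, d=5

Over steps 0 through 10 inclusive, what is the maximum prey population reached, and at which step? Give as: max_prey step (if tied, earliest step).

Answer: 136 6

Derivation:
Step 1: prey: 44+17-6=55; pred: 7+3-3=7
Step 2: prey: 55+22-7=70; pred: 7+3-3=7
Step 3: prey: 70+28-9=89; pred: 7+4-3=8
Step 4: prey: 89+35-14=110; pred: 8+7-4=11
Step 5: prey: 110+44-24=130; pred: 11+12-5=18
Step 6: prey: 130+52-46=136; pred: 18+23-9=32
Step 7: prey: 136+54-87=103; pred: 32+43-16=59
Step 8: prey: 103+41-121=23; pred: 59+60-29=90
Step 9: prey: 23+9-41=0; pred: 90+20-45=65
Step 10: prey: 0+0-0=0; pred: 65+0-32=33
Max prey = 136 at step 6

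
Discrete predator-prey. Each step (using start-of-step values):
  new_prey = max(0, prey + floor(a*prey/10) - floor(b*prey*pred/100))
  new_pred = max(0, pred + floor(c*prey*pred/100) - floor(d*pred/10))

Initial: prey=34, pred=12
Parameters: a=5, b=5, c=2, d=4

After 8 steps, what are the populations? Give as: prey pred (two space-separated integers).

Step 1: prey: 34+17-20=31; pred: 12+8-4=16
Step 2: prey: 31+15-24=22; pred: 16+9-6=19
Step 3: prey: 22+11-20=13; pred: 19+8-7=20
Step 4: prey: 13+6-13=6; pred: 20+5-8=17
Step 5: prey: 6+3-5=4; pred: 17+2-6=13
Step 6: prey: 4+2-2=4; pred: 13+1-5=9
Step 7: prey: 4+2-1=5; pred: 9+0-3=6
Step 8: prey: 5+2-1=6; pred: 6+0-2=4

Answer: 6 4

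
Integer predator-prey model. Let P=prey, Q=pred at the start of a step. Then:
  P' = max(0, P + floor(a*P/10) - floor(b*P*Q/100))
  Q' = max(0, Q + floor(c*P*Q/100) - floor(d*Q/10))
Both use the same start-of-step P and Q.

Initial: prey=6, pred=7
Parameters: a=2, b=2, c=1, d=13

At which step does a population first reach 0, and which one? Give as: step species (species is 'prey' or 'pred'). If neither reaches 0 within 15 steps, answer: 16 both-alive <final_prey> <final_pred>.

Answer: 1 pred

Derivation:
Step 1: prey: 6+1-0=7; pred: 7+0-9=0
First extinction: pred at step 1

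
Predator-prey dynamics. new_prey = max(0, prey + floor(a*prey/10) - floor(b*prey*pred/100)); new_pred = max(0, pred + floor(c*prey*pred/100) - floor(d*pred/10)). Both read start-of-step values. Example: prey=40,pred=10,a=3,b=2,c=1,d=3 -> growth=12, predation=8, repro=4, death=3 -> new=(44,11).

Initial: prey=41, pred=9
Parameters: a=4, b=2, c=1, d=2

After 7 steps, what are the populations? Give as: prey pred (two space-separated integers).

Answer: 7 63

Derivation:
Step 1: prey: 41+16-7=50; pred: 9+3-1=11
Step 2: prey: 50+20-11=59; pred: 11+5-2=14
Step 3: prey: 59+23-16=66; pred: 14+8-2=20
Step 4: prey: 66+26-26=66; pred: 20+13-4=29
Step 5: prey: 66+26-38=54; pred: 29+19-5=43
Step 6: prey: 54+21-46=29; pred: 43+23-8=58
Step 7: prey: 29+11-33=7; pred: 58+16-11=63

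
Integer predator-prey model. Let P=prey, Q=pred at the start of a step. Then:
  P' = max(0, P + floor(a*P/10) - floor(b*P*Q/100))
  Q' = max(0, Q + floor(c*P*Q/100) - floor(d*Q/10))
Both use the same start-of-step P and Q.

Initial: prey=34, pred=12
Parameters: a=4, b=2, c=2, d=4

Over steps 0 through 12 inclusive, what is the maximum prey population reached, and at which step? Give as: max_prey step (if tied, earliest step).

Answer: 42 2

Derivation:
Step 1: prey: 34+13-8=39; pred: 12+8-4=16
Step 2: prey: 39+15-12=42; pred: 16+12-6=22
Step 3: prey: 42+16-18=40; pred: 22+18-8=32
Step 4: prey: 40+16-25=31; pred: 32+25-12=45
Step 5: prey: 31+12-27=16; pred: 45+27-18=54
Step 6: prey: 16+6-17=5; pred: 54+17-21=50
Step 7: prey: 5+2-5=2; pred: 50+5-20=35
Step 8: prey: 2+0-1=1; pred: 35+1-14=22
Step 9: prey: 1+0-0=1; pred: 22+0-8=14
Step 10: prey: 1+0-0=1; pred: 14+0-5=9
Step 11: prey: 1+0-0=1; pred: 9+0-3=6
Step 12: prey: 1+0-0=1; pred: 6+0-2=4
Max prey = 42 at step 2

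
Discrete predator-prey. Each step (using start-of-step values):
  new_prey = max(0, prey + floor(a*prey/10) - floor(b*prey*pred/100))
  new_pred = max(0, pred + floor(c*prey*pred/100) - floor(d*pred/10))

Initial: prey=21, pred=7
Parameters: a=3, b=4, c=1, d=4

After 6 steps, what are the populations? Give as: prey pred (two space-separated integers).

Answer: 36 4

Derivation:
Step 1: prey: 21+6-5=22; pred: 7+1-2=6
Step 2: prey: 22+6-5=23; pred: 6+1-2=5
Step 3: prey: 23+6-4=25; pred: 5+1-2=4
Step 4: prey: 25+7-4=28; pred: 4+1-1=4
Step 5: prey: 28+8-4=32; pred: 4+1-1=4
Step 6: prey: 32+9-5=36; pred: 4+1-1=4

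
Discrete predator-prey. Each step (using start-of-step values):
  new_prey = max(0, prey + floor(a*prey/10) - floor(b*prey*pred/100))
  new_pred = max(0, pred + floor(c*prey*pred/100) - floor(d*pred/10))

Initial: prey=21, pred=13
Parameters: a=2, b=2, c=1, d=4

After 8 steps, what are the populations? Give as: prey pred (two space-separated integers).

Step 1: prey: 21+4-5=20; pred: 13+2-5=10
Step 2: prey: 20+4-4=20; pred: 10+2-4=8
Step 3: prey: 20+4-3=21; pred: 8+1-3=6
Step 4: prey: 21+4-2=23; pred: 6+1-2=5
Step 5: prey: 23+4-2=25; pred: 5+1-2=4
Step 6: prey: 25+5-2=28; pred: 4+1-1=4
Step 7: prey: 28+5-2=31; pred: 4+1-1=4
Step 8: prey: 31+6-2=35; pred: 4+1-1=4

Answer: 35 4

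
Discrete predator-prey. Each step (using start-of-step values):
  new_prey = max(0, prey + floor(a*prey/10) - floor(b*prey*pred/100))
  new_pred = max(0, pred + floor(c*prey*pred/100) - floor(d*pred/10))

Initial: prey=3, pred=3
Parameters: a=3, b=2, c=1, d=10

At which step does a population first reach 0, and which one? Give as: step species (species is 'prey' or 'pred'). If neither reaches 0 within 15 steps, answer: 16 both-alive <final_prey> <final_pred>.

Step 1: prey: 3+0-0=3; pred: 3+0-3=0
First extinction: pred at step 1

Answer: 1 pred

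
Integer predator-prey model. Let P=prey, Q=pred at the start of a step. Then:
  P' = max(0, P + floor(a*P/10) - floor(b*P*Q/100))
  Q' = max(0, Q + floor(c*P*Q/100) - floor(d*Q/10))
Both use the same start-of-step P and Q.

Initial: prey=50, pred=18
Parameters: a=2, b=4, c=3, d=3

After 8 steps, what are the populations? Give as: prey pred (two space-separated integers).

Answer: 0 7

Derivation:
Step 1: prey: 50+10-36=24; pred: 18+27-5=40
Step 2: prey: 24+4-38=0; pred: 40+28-12=56
Step 3: prey: 0+0-0=0; pred: 56+0-16=40
Step 4: prey: 0+0-0=0; pred: 40+0-12=28
Step 5: prey: 0+0-0=0; pred: 28+0-8=20
Step 6: prey: 0+0-0=0; pred: 20+0-6=14
Step 7: prey: 0+0-0=0; pred: 14+0-4=10
Step 8: prey: 0+0-0=0; pred: 10+0-3=7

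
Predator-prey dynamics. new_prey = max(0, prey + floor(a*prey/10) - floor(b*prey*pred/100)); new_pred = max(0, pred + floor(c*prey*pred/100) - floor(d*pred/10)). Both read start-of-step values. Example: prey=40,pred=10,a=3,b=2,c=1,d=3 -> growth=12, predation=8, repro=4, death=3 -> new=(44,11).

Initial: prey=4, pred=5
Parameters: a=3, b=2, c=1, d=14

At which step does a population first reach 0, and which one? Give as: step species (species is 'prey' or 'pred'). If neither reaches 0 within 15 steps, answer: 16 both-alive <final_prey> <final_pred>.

Step 1: prey: 4+1-0=5; pred: 5+0-7=0
First extinction: pred at step 1

Answer: 1 pred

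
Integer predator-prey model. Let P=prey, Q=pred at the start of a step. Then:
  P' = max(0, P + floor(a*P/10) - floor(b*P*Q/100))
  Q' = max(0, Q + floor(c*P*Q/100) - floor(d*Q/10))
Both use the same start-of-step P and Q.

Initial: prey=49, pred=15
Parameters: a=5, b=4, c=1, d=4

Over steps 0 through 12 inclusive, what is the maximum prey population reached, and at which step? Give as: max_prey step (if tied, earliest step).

Step 1: prey: 49+24-29=44; pred: 15+7-6=16
Step 2: prey: 44+22-28=38; pred: 16+7-6=17
Step 3: prey: 38+19-25=32; pred: 17+6-6=17
Step 4: prey: 32+16-21=27; pred: 17+5-6=16
Step 5: prey: 27+13-17=23; pred: 16+4-6=14
Step 6: prey: 23+11-12=22; pred: 14+3-5=12
Step 7: prey: 22+11-10=23; pred: 12+2-4=10
Step 8: prey: 23+11-9=25; pred: 10+2-4=8
Step 9: prey: 25+12-8=29; pred: 8+2-3=7
Step 10: prey: 29+14-8=35; pred: 7+2-2=7
Step 11: prey: 35+17-9=43; pred: 7+2-2=7
Step 12: prey: 43+21-12=52; pred: 7+3-2=8
Max prey = 52 at step 12

Answer: 52 12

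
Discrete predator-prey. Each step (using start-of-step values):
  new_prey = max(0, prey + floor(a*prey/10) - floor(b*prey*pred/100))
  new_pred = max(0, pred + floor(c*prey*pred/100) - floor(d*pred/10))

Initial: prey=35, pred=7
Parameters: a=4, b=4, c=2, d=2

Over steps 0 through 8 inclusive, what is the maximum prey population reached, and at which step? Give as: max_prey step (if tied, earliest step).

Step 1: prey: 35+14-9=40; pred: 7+4-1=10
Step 2: prey: 40+16-16=40; pred: 10+8-2=16
Step 3: prey: 40+16-25=31; pred: 16+12-3=25
Step 4: prey: 31+12-31=12; pred: 25+15-5=35
Step 5: prey: 12+4-16=0; pred: 35+8-7=36
Step 6: prey: 0+0-0=0; pred: 36+0-7=29
Step 7: prey: 0+0-0=0; pred: 29+0-5=24
Step 8: prey: 0+0-0=0; pred: 24+0-4=20
Max prey = 40 at step 1

Answer: 40 1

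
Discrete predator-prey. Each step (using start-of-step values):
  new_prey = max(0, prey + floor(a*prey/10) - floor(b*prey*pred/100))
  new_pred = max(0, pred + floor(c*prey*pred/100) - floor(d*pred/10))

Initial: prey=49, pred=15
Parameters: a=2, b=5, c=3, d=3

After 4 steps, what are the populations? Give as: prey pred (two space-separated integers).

Answer: 0 23

Derivation:
Step 1: prey: 49+9-36=22; pred: 15+22-4=33
Step 2: prey: 22+4-36=0; pred: 33+21-9=45
Step 3: prey: 0+0-0=0; pred: 45+0-13=32
Step 4: prey: 0+0-0=0; pred: 32+0-9=23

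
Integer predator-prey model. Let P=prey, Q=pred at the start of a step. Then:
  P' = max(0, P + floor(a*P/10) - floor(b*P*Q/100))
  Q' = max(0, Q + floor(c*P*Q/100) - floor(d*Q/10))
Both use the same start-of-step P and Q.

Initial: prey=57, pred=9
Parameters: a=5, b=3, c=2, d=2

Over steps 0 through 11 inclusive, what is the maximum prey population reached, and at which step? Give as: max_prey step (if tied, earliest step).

Step 1: prey: 57+28-15=70; pred: 9+10-1=18
Step 2: prey: 70+35-37=68; pred: 18+25-3=40
Step 3: prey: 68+34-81=21; pred: 40+54-8=86
Step 4: prey: 21+10-54=0; pred: 86+36-17=105
Step 5: prey: 0+0-0=0; pred: 105+0-21=84
Step 6: prey: 0+0-0=0; pred: 84+0-16=68
Step 7: prey: 0+0-0=0; pred: 68+0-13=55
Step 8: prey: 0+0-0=0; pred: 55+0-11=44
Step 9: prey: 0+0-0=0; pred: 44+0-8=36
Step 10: prey: 0+0-0=0; pred: 36+0-7=29
Step 11: prey: 0+0-0=0; pred: 29+0-5=24
Max prey = 70 at step 1

Answer: 70 1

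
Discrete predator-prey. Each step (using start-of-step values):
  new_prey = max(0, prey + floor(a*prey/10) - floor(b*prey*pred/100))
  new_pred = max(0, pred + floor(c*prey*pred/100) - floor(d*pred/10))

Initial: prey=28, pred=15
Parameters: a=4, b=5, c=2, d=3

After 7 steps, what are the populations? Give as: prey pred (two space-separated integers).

Step 1: prey: 28+11-21=18; pred: 15+8-4=19
Step 2: prey: 18+7-17=8; pred: 19+6-5=20
Step 3: prey: 8+3-8=3; pred: 20+3-6=17
Step 4: prey: 3+1-2=2; pred: 17+1-5=13
Step 5: prey: 2+0-1=1; pred: 13+0-3=10
Step 6: prey: 1+0-0=1; pred: 10+0-3=7
Step 7: prey: 1+0-0=1; pred: 7+0-2=5

Answer: 1 5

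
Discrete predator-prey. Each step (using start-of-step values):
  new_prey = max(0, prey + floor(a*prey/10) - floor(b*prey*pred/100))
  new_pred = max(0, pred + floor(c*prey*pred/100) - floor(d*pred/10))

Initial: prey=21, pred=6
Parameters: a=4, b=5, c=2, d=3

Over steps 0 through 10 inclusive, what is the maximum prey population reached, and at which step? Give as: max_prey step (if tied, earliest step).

Step 1: prey: 21+8-6=23; pred: 6+2-1=7
Step 2: prey: 23+9-8=24; pred: 7+3-2=8
Step 3: prey: 24+9-9=24; pred: 8+3-2=9
Step 4: prey: 24+9-10=23; pred: 9+4-2=11
Step 5: prey: 23+9-12=20; pred: 11+5-3=13
Step 6: prey: 20+8-13=15; pred: 13+5-3=15
Step 7: prey: 15+6-11=10; pred: 15+4-4=15
Step 8: prey: 10+4-7=7; pred: 15+3-4=14
Step 9: prey: 7+2-4=5; pred: 14+1-4=11
Step 10: prey: 5+2-2=5; pred: 11+1-3=9
Max prey = 24 at step 2

Answer: 24 2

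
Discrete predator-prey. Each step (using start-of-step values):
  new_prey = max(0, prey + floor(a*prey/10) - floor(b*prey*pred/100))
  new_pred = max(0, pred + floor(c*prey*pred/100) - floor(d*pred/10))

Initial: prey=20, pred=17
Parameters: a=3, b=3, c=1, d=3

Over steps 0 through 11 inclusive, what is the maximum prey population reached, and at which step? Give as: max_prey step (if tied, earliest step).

Answer: 33 11

Derivation:
Step 1: prey: 20+6-10=16; pred: 17+3-5=15
Step 2: prey: 16+4-7=13; pred: 15+2-4=13
Step 3: prey: 13+3-5=11; pred: 13+1-3=11
Step 4: prey: 11+3-3=11; pred: 11+1-3=9
Step 5: prey: 11+3-2=12; pred: 9+0-2=7
Step 6: prey: 12+3-2=13; pred: 7+0-2=5
Step 7: prey: 13+3-1=15; pred: 5+0-1=4
Step 8: prey: 15+4-1=18; pred: 4+0-1=3
Step 9: prey: 18+5-1=22; pred: 3+0-0=3
Step 10: prey: 22+6-1=27; pred: 3+0-0=3
Step 11: prey: 27+8-2=33; pred: 3+0-0=3
Max prey = 33 at step 11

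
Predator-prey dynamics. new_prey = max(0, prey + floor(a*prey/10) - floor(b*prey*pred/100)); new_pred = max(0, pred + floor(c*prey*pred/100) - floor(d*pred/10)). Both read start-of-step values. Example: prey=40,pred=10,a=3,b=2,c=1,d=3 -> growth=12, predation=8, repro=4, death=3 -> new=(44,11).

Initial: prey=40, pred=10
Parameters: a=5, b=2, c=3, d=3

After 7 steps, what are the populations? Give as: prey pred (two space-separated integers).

Answer: 0 68

Derivation:
Step 1: prey: 40+20-8=52; pred: 10+12-3=19
Step 2: prey: 52+26-19=59; pred: 19+29-5=43
Step 3: prey: 59+29-50=38; pred: 43+76-12=107
Step 4: prey: 38+19-81=0; pred: 107+121-32=196
Step 5: prey: 0+0-0=0; pred: 196+0-58=138
Step 6: prey: 0+0-0=0; pred: 138+0-41=97
Step 7: prey: 0+0-0=0; pred: 97+0-29=68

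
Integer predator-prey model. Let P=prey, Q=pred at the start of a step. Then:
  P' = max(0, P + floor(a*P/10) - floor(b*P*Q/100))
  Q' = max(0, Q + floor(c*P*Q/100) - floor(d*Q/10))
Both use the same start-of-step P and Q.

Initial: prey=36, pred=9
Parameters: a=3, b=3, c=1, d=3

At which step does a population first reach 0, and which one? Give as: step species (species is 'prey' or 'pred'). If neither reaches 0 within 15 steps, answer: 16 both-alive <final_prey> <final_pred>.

Answer: 16 both-alive 37 10

Derivation:
Step 1: prey: 36+10-9=37; pred: 9+3-2=10
Step 2: prey: 37+11-11=37; pred: 10+3-3=10
Steps 3-15: state stable at prey=37, pred=10 (no change)
No extinction within 15 steps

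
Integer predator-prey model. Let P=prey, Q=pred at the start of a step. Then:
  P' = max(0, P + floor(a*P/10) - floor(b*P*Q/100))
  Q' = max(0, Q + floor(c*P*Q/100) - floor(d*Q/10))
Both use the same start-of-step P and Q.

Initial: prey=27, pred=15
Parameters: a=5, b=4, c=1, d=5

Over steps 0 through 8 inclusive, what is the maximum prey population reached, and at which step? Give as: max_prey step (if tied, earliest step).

Answer: 127 8

Derivation:
Step 1: prey: 27+13-16=24; pred: 15+4-7=12
Step 2: prey: 24+12-11=25; pred: 12+2-6=8
Step 3: prey: 25+12-8=29; pred: 8+2-4=6
Step 4: prey: 29+14-6=37; pred: 6+1-3=4
Step 5: prey: 37+18-5=50; pred: 4+1-2=3
Step 6: prey: 50+25-6=69; pred: 3+1-1=3
Step 7: prey: 69+34-8=95; pred: 3+2-1=4
Step 8: prey: 95+47-15=127; pred: 4+3-2=5
Max prey = 127 at step 8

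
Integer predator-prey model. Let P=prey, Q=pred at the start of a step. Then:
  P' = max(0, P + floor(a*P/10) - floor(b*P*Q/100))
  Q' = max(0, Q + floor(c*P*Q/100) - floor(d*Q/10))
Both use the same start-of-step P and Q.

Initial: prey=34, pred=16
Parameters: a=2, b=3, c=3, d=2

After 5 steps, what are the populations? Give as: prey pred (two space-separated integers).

Step 1: prey: 34+6-16=24; pred: 16+16-3=29
Step 2: prey: 24+4-20=8; pred: 29+20-5=44
Step 3: prey: 8+1-10=0; pred: 44+10-8=46
Step 4: prey: 0+0-0=0; pred: 46+0-9=37
Step 5: prey: 0+0-0=0; pred: 37+0-7=30

Answer: 0 30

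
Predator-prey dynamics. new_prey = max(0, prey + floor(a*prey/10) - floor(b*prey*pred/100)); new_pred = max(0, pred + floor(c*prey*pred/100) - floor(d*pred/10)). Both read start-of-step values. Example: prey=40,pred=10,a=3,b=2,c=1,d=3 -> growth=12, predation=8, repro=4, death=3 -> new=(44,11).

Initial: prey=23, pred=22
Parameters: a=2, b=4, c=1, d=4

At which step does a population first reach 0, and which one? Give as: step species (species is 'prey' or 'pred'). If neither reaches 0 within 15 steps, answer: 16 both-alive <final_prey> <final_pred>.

Answer: 16 both-alive 2 2

Derivation:
Step 1: prey: 23+4-20=7; pred: 22+5-8=19
Step 2: prey: 7+1-5=3; pred: 19+1-7=13
Step 3: prey: 3+0-1=2; pred: 13+0-5=8
Step 4: prey: 2+0-0=2; pred: 8+0-3=5
Step 5: prey: 2+0-0=2; pred: 5+0-2=3
Step 6: prey: 2+0-0=2; pred: 3+0-1=2
Step 7: prey: 2+0-0=2; pred: 2+0-0=2
Steps 8-15: state stable at prey=2, pred=2 (no change)
No extinction within 15 steps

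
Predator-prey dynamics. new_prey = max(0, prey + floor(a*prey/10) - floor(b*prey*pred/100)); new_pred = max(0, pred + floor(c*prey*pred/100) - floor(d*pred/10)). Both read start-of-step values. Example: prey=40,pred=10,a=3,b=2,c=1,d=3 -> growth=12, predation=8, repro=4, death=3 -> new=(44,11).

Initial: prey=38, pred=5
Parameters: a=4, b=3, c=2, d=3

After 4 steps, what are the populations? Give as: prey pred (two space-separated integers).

Answer: 49 38

Derivation:
Step 1: prey: 38+15-5=48; pred: 5+3-1=7
Step 2: prey: 48+19-10=57; pred: 7+6-2=11
Step 3: prey: 57+22-18=61; pred: 11+12-3=20
Step 4: prey: 61+24-36=49; pred: 20+24-6=38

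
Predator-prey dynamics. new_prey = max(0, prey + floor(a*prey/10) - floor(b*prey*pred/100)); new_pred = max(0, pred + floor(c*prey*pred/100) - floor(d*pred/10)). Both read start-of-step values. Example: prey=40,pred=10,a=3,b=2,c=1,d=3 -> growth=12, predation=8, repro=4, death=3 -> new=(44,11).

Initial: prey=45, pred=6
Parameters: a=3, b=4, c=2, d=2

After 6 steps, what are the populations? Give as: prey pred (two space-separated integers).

Step 1: prey: 45+13-10=48; pred: 6+5-1=10
Step 2: prey: 48+14-19=43; pred: 10+9-2=17
Step 3: prey: 43+12-29=26; pred: 17+14-3=28
Step 4: prey: 26+7-29=4; pred: 28+14-5=37
Step 5: prey: 4+1-5=0; pred: 37+2-7=32
Step 6: prey: 0+0-0=0; pred: 32+0-6=26

Answer: 0 26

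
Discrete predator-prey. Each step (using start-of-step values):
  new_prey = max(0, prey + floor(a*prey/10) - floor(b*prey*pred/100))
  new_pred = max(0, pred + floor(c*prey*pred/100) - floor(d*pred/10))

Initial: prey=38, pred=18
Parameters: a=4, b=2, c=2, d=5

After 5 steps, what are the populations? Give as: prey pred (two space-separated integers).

Step 1: prey: 38+15-13=40; pred: 18+13-9=22
Step 2: prey: 40+16-17=39; pred: 22+17-11=28
Step 3: prey: 39+15-21=33; pred: 28+21-14=35
Step 4: prey: 33+13-23=23; pred: 35+23-17=41
Step 5: prey: 23+9-18=14; pred: 41+18-20=39

Answer: 14 39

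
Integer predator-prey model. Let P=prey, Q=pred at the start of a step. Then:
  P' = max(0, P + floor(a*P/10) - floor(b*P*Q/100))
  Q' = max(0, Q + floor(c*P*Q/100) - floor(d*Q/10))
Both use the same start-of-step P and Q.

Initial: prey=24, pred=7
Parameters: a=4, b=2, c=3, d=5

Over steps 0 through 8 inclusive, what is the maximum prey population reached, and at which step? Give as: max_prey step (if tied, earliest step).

Step 1: prey: 24+9-3=30; pred: 7+5-3=9
Step 2: prey: 30+12-5=37; pred: 9+8-4=13
Step 3: prey: 37+14-9=42; pred: 13+14-6=21
Step 4: prey: 42+16-17=41; pred: 21+26-10=37
Step 5: prey: 41+16-30=27; pred: 37+45-18=64
Step 6: prey: 27+10-34=3; pred: 64+51-32=83
Step 7: prey: 3+1-4=0; pred: 83+7-41=49
Step 8: prey: 0+0-0=0; pred: 49+0-24=25
Max prey = 42 at step 3

Answer: 42 3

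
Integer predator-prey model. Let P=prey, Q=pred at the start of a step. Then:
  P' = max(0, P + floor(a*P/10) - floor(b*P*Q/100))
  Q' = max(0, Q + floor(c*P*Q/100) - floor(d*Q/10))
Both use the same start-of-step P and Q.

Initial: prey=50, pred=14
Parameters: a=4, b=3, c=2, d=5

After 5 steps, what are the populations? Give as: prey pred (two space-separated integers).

Step 1: prey: 50+20-21=49; pred: 14+14-7=21
Step 2: prey: 49+19-30=38; pred: 21+20-10=31
Step 3: prey: 38+15-35=18; pred: 31+23-15=39
Step 4: prey: 18+7-21=4; pred: 39+14-19=34
Step 5: prey: 4+1-4=1; pred: 34+2-17=19

Answer: 1 19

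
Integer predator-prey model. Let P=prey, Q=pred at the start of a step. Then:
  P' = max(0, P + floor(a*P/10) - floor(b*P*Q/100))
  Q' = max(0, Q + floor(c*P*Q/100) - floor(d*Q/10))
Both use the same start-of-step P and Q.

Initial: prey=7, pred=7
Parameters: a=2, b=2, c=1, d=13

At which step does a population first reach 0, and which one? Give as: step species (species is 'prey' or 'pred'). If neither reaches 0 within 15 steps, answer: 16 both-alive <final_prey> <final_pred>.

Step 1: prey: 7+1-0=8; pred: 7+0-9=0
First extinction: pred at step 1

Answer: 1 pred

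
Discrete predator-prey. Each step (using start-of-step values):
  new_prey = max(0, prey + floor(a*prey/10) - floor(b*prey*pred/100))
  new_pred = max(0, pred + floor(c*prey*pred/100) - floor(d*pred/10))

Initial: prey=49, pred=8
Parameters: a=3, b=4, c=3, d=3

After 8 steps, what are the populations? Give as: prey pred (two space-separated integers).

Answer: 0 11

Derivation:
Step 1: prey: 49+14-15=48; pred: 8+11-2=17
Step 2: prey: 48+14-32=30; pred: 17+24-5=36
Step 3: prey: 30+9-43=0; pred: 36+32-10=58
Step 4: prey: 0+0-0=0; pred: 58+0-17=41
Step 5: prey: 0+0-0=0; pred: 41+0-12=29
Step 6: prey: 0+0-0=0; pred: 29+0-8=21
Step 7: prey: 0+0-0=0; pred: 21+0-6=15
Step 8: prey: 0+0-0=0; pred: 15+0-4=11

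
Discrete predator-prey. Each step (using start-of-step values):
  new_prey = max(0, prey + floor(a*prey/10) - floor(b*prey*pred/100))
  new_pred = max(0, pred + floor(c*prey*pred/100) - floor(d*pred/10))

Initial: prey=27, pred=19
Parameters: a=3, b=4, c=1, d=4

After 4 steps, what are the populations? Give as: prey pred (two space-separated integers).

Answer: 7 6

Derivation:
Step 1: prey: 27+8-20=15; pred: 19+5-7=17
Step 2: prey: 15+4-10=9; pred: 17+2-6=13
Step 3: prey: 9+2-4=7; pred: 13+1-5=9
Step 4: prey: 7+2-2=7; pred: 9+0-3=6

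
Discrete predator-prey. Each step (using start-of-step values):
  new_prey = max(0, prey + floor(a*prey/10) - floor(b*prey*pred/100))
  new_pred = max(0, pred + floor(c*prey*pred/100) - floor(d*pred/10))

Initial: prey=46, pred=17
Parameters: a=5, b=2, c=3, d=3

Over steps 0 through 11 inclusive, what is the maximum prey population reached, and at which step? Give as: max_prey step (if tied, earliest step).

Step 1: prey: 46+23-15=54; pred: 17+23-5=35
Step 2: prey: 54+27-37=44; pred: 35+56-10=81
Step 3: prey: 44+22-71=0; pred: 81+106-24=163
Step 4: prey: 0+0-0=0; pred: 163+0-48=115
Step 5: prey: 0+0-0=0; pred: 115+0-34=81
Step 6: prey: 0+0-0=0; pred: 81+0-24=57
Step 7: prey: 0+0-0=0; pred: 57+0-17=40
Step 8: prey: 0+0-0=0; pred: 40+0-12=28
Step 9: prey: 0+0-0=0; pred: 28+0-8=20
Step 10: prey: 0+0-0=0; pred: 20+0-6=14
Step 11: prey: 0+0-0=0; pred: 14+0-4=10
Max prey = 54 at step 1

Answer: 54 1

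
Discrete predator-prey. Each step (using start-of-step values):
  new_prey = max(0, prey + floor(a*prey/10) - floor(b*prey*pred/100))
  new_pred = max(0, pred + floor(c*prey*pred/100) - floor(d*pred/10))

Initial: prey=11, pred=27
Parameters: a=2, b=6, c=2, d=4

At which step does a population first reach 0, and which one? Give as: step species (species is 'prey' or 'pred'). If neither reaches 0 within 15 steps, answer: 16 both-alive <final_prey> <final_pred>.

Step 1: prey: 11+2-17=0; pred: 27+5-10=22
First extinction: prey at step 1

Answer: 1 prey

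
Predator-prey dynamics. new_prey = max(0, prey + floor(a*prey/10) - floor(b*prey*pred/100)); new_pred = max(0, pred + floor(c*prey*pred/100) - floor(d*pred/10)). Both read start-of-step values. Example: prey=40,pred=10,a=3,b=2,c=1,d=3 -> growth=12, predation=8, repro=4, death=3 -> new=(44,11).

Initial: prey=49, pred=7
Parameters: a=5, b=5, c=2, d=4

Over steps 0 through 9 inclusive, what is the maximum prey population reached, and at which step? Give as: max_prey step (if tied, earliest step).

Step 1: prey: 49+24-17=56; pred: 7+6-2=11
Step 2: prey: 56+28-30=54; pred: 11+12-4=19
Step 3: prey: 54+27-51=30; pred: 19+20-7=32
Step 4: prey: 30+15-48=0; pred: 32+19-12=39
Step 5: prey: 0+0-0=0; pred: 39+0-15=24
Step 6: prey: 0+0-0=0; pred: 24+0-9=15
Step 7: prey: 0+0-0=0; pred: 15+0-6=9
Step 8: prey: 0+0-0=0; pred: 9+0-3=6
Step 9: prey: 0+0-0=0; pred: 6+0-2=4
Max prey = 56 at step 1

Answer: 56 1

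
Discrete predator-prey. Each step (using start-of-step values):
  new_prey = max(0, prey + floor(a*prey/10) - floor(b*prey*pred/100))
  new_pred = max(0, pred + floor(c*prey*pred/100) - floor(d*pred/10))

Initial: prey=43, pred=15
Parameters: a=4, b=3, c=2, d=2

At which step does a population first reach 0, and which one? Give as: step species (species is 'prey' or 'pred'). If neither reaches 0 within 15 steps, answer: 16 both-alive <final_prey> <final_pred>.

Step 1: prey: 43+17-19=41; pred: 15+12-3=24
Step 2: prey: 41+16-29=28; pred: 24+19-4=39
Step 3: prey: 28+11-32=7; pred: 39+21-7=53
Step 4: prey: 7+2-11=0; pred: 53+7-10=50
First extinction: prey at step 4

Answer: 4 prey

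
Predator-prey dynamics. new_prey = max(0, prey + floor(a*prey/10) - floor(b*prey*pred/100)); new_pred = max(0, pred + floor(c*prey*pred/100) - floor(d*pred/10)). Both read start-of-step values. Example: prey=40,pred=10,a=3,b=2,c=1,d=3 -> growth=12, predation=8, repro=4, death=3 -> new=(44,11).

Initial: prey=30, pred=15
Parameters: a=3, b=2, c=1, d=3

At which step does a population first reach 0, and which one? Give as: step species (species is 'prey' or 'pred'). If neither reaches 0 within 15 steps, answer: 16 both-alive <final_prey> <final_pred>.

Answer: 16 both-alive 30 15

Derivation:
Step 1: prey: 30+9-9=30; pred: 15+4-4=15
Steps 2-15: state stable at prey=30, pred=15 (no change)
No extinction within 15 steps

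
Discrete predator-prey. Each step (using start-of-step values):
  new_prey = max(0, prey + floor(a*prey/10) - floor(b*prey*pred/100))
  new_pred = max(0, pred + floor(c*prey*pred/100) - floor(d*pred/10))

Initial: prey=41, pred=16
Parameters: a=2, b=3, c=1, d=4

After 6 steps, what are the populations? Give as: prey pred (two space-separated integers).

Step 1: prey: 41+8-19=30; pred: 16+6-6=16
Step 2: prey: 30+6-14=22; pred: 16+4-6=14
Step 3: prey: 22+4-9=17; pred: 14+3-5=12
Step 4: prey: 17+3-6=14; pred: 12+2-4=10
Step 5: prey: 14+2-4=12; pred: 10+1-4=7
Step 6: prey: 12+2-2=12; pred: 7+0-2=5

Answer: 12 5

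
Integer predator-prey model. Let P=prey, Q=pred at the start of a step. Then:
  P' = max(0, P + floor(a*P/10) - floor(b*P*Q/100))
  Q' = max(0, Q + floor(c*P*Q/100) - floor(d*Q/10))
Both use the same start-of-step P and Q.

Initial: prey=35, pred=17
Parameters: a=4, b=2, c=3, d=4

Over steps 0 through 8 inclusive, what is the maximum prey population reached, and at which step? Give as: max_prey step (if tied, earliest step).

Step 1: prey: 35+14-11=38; pred: 17+17-6=28
Step 2: prey: 38+15-21=32; pred: 28+31-11=48
Step 3: prey: 32+12-30=14; pred: 48+46-19=75
Step 4: prey: 14+5-21=0; pred: 75+31-30=76
Step 5: prey: 0+0-0=0; pred: 76+0-30=46
Step 6: prey: 0+0-0=0; pred: 46+0-18=28
Step 7: prey: 0+0-0=0; pred: 28+0-11=17
Step 8: prey: 0+0-0=0; pred: 17+0-6=11
Max prey = 38 at step 1

Answer: 38 1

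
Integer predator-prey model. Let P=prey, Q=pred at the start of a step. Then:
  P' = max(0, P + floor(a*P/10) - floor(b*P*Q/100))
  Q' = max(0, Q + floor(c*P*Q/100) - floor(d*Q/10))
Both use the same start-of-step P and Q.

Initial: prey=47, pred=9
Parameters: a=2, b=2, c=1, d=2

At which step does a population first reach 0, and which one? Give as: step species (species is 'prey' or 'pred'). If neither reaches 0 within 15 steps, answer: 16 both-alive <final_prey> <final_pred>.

Answer: 16 both-alive 6 7

Derivation:
Step 1: prey: 47+9-8=48; pred: 9+4-1=12
Step 2: prey: 48+9-11=46; pred: 12+5-2=15
Step 3: prey: 46+9-13=42; pred: 15+6-3=18
Step 4: prey: 42+8-15=35; pred: 18+7-3=22
Step 5: prey: 35+7-15=27; pred: 22+7-4=25
Step 6: prey: 27+5-13=19; pred: 25+6-5=26
Step 7: prey: 19+3-9=13; pred: 26+4-5=25
Step 8: prey: 13+2-6=9; pred: 25+3-5=23
Step 9: prey: 9+1-4=6; pred: 23+2-4=21
Step 10: prey: 6+1-2=5; pred: 21+1-4=18
Step 11: prey: 5+1-1=5; pred: 18+0-3=15
Step 12: prey: 5+1-1=5; pred: 15+0-3=12
Step 13: prey: 5+1-1=5; pred: 12+0-2=10
Step 14: prey: 5+1-1=5; pred: 10+0-2=8
Step 15: prey: 5+1-0=6; pred: 8+0-1=7
No extinction within 15 steps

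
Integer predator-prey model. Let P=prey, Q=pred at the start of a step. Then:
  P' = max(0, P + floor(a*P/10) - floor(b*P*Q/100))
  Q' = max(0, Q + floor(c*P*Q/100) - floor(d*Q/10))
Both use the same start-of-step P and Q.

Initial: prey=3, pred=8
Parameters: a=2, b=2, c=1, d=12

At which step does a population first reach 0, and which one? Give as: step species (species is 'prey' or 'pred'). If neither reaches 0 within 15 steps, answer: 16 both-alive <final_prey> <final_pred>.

Answer: 1 pred

Derivation:
Step 1: prey: 3+0-0=3; pred: 8+0-9=0
First extinction: pred at step 1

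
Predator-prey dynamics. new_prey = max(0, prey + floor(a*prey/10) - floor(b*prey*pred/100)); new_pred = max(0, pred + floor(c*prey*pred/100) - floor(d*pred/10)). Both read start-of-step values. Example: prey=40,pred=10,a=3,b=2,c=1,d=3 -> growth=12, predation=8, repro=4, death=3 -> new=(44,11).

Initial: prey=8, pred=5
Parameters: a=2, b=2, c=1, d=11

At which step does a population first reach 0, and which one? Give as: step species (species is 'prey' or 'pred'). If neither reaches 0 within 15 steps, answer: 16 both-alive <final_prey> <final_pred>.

Step 1: prey: 8+1-0=9; pred: 5+0-5=0
First extinction: pred at step 1

Answer: 1 pred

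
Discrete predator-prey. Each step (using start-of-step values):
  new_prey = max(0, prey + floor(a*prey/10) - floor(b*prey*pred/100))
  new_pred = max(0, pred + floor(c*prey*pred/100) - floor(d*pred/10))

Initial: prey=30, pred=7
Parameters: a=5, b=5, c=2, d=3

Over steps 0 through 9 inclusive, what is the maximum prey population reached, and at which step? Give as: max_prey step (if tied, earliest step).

Step 1: prey: 30+15-10=35; pred: 7+4-2=9
Step 2: prey: 35+17-15=37; pred: 9+6-2=13
Step 3: prey: 37+18-24=31; pred: 13+9-3=19
Step 4: prey: 31+15-29=17; pred: 19+11-5=25
Step 5: prey: 17+8-21=4; pred: 25+8-7=26
Step 6: prey: 4+2-5=1; pred: 26+2-7=21
Step 7: prey: 1+0-1=0; pred: 21+0-6=15
Step 8: prey: 0+0-0=0; pred: 15+0-4=11
Step 9: prey: 0+0-0=0; pred: 11+0-3=8
Max prey = 37 at step 2

Answer: 37 2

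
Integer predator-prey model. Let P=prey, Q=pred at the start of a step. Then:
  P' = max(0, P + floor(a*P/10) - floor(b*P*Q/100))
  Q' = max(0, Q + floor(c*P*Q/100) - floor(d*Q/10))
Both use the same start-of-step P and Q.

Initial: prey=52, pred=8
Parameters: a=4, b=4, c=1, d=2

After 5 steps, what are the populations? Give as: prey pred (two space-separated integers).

Answer: 12 26

Derivation:
Step 1: prey: 52+20-16=56; pred: 8+4-1=11
Step 2: prey: 56+22-24=54; pred: 11+6-2=15
Step 3: prey: 54+21-32=43; pred: 15+8-3=20
Step 4: prey: 43+17-34=26; pred: 20+8-4=24
Step 5: prey: 26+10-24=12; pred: 24+6-4=26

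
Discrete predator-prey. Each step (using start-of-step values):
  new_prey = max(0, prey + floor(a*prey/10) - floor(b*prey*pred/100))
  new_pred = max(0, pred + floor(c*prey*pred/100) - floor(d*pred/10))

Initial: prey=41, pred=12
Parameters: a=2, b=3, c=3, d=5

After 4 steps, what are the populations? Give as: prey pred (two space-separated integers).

Answer: 1 24

Derivation:
Step 1: prey: 41+8-14=35; pred: 12+14-6=20
Step 2: prey: 35+7-21=21; pred: 20+21-10=31
Step 3: prey: 21+4-19=6; pred: 31+19-15=35
Step 4: prey: 6+1-6=1; pred: 35+6-17=24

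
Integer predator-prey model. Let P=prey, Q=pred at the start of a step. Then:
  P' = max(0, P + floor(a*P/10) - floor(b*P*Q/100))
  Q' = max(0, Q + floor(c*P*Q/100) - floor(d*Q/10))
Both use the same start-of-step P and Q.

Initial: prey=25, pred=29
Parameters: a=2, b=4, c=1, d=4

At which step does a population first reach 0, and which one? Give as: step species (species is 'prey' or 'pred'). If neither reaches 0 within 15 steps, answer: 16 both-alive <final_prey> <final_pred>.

Step 1: prey: 25+5-29=1; pred: 29+7-11=25
Step 2: prey: 1+0-1=0; pred: 25+0-10=15
First extinction: prey at step 2

Answer: 2 prey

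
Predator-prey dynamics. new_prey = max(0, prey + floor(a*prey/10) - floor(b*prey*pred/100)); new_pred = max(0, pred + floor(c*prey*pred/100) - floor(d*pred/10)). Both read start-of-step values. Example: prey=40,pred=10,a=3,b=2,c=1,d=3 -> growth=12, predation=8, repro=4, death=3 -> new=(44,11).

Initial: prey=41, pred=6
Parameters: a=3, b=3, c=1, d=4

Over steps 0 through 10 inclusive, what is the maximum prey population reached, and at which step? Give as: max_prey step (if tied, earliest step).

Answer: 66 5

Derivation:
Step 1: prey: 41+12-7=46; pred: 6+2-2=6
Step 2: prey: 46+13-8=51; pred: 6+2-2=6
Step 3: prey: 51+15-9=57; pred: 6+3-2=7
Step 4: prey: 57+17-11=63; pred: 7+3-2=8
Step 5: prey: 63+18-15=66; pred: 8+5-3=10
Step 6: prey: 66+19-19=66; pred: 10+6-4=12
Step 7: prey: 66+19-23=62; pred: 12+7-4=15
Step 8: prey: 62+18-27=53; pred: 15+9-6=18
Step 9: prey: 53+15-28=40; pred: 18+9-7=20
Step 10: prey: 40+12-24=28; pred: 20+8-8=20
Max prey = 66 at step 5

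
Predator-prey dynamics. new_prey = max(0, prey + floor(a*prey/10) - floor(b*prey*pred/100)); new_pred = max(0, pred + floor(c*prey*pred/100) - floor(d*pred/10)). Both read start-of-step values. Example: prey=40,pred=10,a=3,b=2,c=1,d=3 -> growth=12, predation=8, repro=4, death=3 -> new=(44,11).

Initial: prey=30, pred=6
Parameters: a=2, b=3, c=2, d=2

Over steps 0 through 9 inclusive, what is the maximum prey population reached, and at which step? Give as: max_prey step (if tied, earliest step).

Answer: 31 1

Derivation:
Step 1: prey: 30+6-5=31; pred: 6+3-1=8
Step 2: prey: 31+6-7=30; pred: 8+4-1=11
Step 3: prey: 30+6-9=27; pred: 11+6-2=15
Step 4: prey: 27+5-12=20; pred: 15+8-3=20
Step 5: prey: 20+4-12=12; pred: 20+8-4=24
Step 6: prey: 12+2-8=6; pred: 24+5-4=25
Step 7: prey: 6+1-4=3; pred: 25+3-5=23
Step 8: prey: 3+0-2=1; pred: 23+1-4=20
Step 9: prey: 1+0-0=1; pred: 20+0-4=16
Max prey = 31 at step 1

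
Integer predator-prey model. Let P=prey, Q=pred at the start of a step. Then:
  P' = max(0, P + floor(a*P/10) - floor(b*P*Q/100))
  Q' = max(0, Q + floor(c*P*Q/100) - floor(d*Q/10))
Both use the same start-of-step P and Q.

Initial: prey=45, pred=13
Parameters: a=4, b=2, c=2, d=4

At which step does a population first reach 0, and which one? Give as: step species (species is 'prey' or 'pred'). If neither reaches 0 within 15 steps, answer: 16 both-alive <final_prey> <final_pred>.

Step 1: prey: 45+18-11=52; pred: 13+11-5=19
Step 2: prey: 52+20-19=53; pred: 19+19-7=31
Step 3: prey: 53+21-32=42; pred: 31+32-12=51
Step 4: prey: 42+16-42=16; pred: 51+42-20=73
Step 5: prey: 16+6-23=0; pred: 73+23-29=67
First extinction: prey at step 5

Answer: 5 prey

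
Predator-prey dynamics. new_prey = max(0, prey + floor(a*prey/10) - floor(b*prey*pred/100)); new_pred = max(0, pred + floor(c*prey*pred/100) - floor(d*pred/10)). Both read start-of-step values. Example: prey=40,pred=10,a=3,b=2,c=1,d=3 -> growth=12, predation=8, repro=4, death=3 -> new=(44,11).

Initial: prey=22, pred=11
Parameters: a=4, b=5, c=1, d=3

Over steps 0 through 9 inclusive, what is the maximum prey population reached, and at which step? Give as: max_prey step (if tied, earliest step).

Answer: 26 9

Derivation:
Step 1: prey: 22+8-12=18; pred: 11+2-3=10
Step 2: prey: 18+7-9=16; pred: 10+1-3=8
Step 3: prey: 16+6-6=16; pred: 8+1-2=7
Step 4: prey: 16+6-5=17; pred: 7+1-2=6
Step 5: prey: 17+6-5=18; pred: 6+1-1=6
Step 6: prey: 18+7-5=20; pred: 6+1-1=6
Step 7: prey: 20+8-6=22; pred: 6+1-1=6
Step 8: prey: 22+8-6=24; pred: 6+1-1=6
Step 9: prey: 24+9-7=26; pred: 6+1-1=6
Max prey = 26 at step 9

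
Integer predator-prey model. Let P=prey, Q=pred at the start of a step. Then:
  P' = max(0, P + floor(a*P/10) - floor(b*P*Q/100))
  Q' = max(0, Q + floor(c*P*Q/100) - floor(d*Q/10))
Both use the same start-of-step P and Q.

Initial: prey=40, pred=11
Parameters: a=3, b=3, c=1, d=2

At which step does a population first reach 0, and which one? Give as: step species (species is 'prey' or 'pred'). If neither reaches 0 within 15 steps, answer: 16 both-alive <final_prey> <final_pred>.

Step 1: prey: 40+12-13=39; pred: 11+4-2=13
Step 2: prey: 39+11-15=35; pred: 13+5-2=16
Step 3: prey: 35+10-16=29; pred: 16+5-3=18
Step 4: prey: 29+8-15=22; pred: 18+5-3=20
Step 5: prey: 22+6-13=15; pred: 20+4-4=20
Step 6: prey: 15+4-9=10; pred: 20+3-4=19
Step 7: prey: 10+3-5=8; pred: 19+1-3=17
Step 8: prey: 8+2-4=6; pred: 17+1-3=15
Step 9: prey: 6+1-2=5; pred: 15+0-3=12
Step 10: prey: 5+1-1=5; pred: 12+0-2=10
Step 11: prey: 5+1-1=5; pred: 10+0-2=8
Step 12: prey: 5+1-1=5; pred: 8+0-1=7
Step 13: prey: 5+1-1=5; pred: 7+0-1=6
Step 14: prey: 5+1-0=6; pred: 6+0-1=5
Step 15: prey: 6+1-0=7; pred: 5+0-1=4
No extinction within 15 steps

Answer: 16 both-alive 7 4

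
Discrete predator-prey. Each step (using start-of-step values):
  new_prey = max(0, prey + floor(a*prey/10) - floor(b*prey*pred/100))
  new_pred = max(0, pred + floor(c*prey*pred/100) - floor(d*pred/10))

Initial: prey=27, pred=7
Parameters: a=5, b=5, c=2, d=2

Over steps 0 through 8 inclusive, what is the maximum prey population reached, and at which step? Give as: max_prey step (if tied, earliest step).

Answer: 33 2

Derivation:
Step 1: prey: 27+13-9=31; pred: 7+3-1=9
Step 2: prey: 31+15-13=33; pred: 9+5-1=13
Step 3: prey: 33+16-21=28; pred: 13+8-2=19
Step 4: prey: 28+14-26=16; pred: 19+10-3=26
Step 5: prey: 16+8-20=4; pred: 26+8-5=29
Step 6: prey: 4+2-5=1; pred: 29+2-5=26
Step 7: prey: 1+0-1=0; pred: 26+0-5=21
Step 8: prey: 0+0-0=0; pred: 21+0-4=17
Max prey = 33 at step 2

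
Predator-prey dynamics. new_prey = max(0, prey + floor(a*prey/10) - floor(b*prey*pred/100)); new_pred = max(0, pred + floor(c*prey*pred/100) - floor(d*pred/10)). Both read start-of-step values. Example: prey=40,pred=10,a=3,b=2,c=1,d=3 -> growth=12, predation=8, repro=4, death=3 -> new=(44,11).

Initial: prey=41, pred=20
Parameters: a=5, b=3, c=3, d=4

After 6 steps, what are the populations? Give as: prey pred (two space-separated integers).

Step 1: prey: 41+20-24=37; pred: 20+24-8=36
Step 2: prey: 37+18-39=16; pred: 36+39-14=61
Step 3: prey: 16+8-29=0; pred: 61+29-24=66
Step 4: prey: 0+0-0=0; pred: 66+0-26=40
Step 5: prey: 0+0-0=0; pred: 40+0-16=24
Step 6: prey: 0+0-0=0; pred: 24+0-9=15

Answer: 0 15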